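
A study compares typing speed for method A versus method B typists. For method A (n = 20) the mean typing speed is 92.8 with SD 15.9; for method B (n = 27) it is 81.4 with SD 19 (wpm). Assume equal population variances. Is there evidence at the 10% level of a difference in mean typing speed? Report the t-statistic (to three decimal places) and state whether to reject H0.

Let group 1 = method A, group 2 = method B. H0: μ_1 = μ_2; H1: μ_1 ≠ μ_2 (two-sample pooled-variance t-test, two-sided).
s_p² = [(20−1)·15.9² + (27−1)·19²]/(20+27−2) = 315.32
t = (92.8 − 81.4)/√[315.32·(1/20 + 1/27)] = 2.176
df = n₁ + n₂ − 2 = 45
Two-sided p-value ≈ 0.0348
Since p ≈ 0.0348 < α = 0.1, reject H0; the data support H1.

t = 2.176; reject H0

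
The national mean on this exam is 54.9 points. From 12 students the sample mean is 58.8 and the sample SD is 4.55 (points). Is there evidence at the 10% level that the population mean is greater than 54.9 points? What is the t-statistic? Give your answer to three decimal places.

2.969

H0: μ = 54.9; H1: μ > 54.9 (one-sample t-test, right-tailed).
t = (x̄ − μ₀)/(s/√n) = (58.8 − 54.9)/(4.55/√12) = 2.969
df = n − 1 = 11
p-value = P(T ≥ 2.969) ≈ 0.006
Since p ≈ 0.006 < α = 0.1, reject H0; the data support H1.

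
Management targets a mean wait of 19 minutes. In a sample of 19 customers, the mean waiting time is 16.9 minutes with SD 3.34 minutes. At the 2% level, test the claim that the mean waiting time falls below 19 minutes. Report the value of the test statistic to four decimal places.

-2.7406

H0: μ = 19; H1: μ < 19 (one-sample t-test, left-tailed).
t = (x̄ − μ₀)/(s/√n) = (16.9 − 19)/(3.34/√19) = -2.7406
df = n − 1 = 18
p-value = P(T ≤ -2.7406) ≈ 0.0067
Since p ≈ 0.0067 < α = 0.02, reject H0; the evidence is statistically significant.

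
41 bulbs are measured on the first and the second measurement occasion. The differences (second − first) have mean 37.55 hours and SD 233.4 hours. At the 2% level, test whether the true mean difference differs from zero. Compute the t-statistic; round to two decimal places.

1.03

H0: μ_d = 0; H1: μ_d ≠ 0 (paired t-test on the differences, two-sided).
t = d̄/(s_d/√n) = 37.55/(233.4/√41) = 1.03
df = n − 1 = 40
Two-sided p-value ≈ 0.3091
Since p ≈ 0.3091 > α = 0.02, fail to reject H0; the evidence is not statistically significant.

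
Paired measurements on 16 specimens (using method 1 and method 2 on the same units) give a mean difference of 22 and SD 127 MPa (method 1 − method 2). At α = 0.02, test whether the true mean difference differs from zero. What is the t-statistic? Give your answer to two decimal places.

H0: μ_d = 0; H1: μ_d ≠ 0 (paired t-test on the differences, two-sided).
t = d̄/(s_d/√n) = 22/(127/√16) = 0.69
df = n − 1 = 15
Two-sided p-value ≈ 0.4990
Since p ≈ 0.4990 > α = 0.02, fail to reject H0; the data do not provide sufficient evidence against H0.

0.69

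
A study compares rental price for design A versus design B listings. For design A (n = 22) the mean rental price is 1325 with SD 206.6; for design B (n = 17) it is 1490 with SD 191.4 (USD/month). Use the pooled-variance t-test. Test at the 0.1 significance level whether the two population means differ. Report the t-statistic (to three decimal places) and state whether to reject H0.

t = -2.553; reject H0

Let group 1 = design A, group 2 = design B. H0: μ_1 = μ_2; H1: μ_1 ≠ μ_2 (two-sample pooled-variance t-test, two-sided).
s_p² = [(22−1)·206.6² + (17−1)·191.4²]/(22+17−2) = 40067.5
t = (1325 − 1490)/√[40067.5·(1/22 + 1/17)] = -2.553
df = n₁ + n₂ − 2 = 37
Two-sided p-value ≈ 0.015
Since p ≈ 0.015 < α = 0.1, reject H0; the evidence is statistically significant.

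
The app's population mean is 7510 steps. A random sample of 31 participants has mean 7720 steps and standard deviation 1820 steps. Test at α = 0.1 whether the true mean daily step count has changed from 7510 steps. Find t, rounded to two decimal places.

H0: μ = 7510; H1: μ ≠ 7510 (one-sample t-test, two-sided).
t = (x̄ − μ₀)/(s/√n) = (7720 − 7510)/(1820/√31) = 0.64
df = n − 1 = 30
Two-sided p-value ≈ 0.5255
Since p ≈ 0.5255 > α = 0.1, fail to reject H0; the evidence is not statistically significant.

0.64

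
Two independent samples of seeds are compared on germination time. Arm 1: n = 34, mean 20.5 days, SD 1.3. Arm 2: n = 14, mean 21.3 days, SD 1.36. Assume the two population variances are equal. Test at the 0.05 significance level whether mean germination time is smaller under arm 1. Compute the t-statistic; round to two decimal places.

-1.91

Let group 1 = arm 1, group 2 = arm 2. H0: μ_1 = μ_2; H1: μ_1 < μ_2 (two-sample pooled-variance t-test, left-tailed).
s_p² = [(34−1)·1.3² + (14−1)·1.36²]/(34+14−2) = 1.7351
t = (20.5 − 21.3)/√[1.7351·(1/34 + 1/14)] = -1.91
df = n₁ + n₂ − 2 = 46
p-value = P(T ≤ -1.91) ≈ 0.0310
Since p ≈ 0.0310 < α = 0.05, reject H0; the evidence is statistically significant.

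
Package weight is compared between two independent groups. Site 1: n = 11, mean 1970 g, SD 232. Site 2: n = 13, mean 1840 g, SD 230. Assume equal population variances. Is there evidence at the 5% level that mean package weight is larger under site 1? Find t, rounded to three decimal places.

1.374

Let group 1 = site 1, group 2 = site 2. H0: μ_1 = μ_2; H1: μ_1 > μ_2 (two-sample pooled-variance t-test, right-tailed).
s_p² = [(11−1)·232² + (13−1)·230²]/(11+13−2) = 53320
t = (1970 − 1840)/√[53320·(1/11 + 1/13)] = 1.374
df = n₁ + n₂ − 2 = 22
p-value = P(T ≥ 1.374) ≈ 0.092
Since p ≈ 0.092 > α = 0.05, fail to reject H0; the evidence is not statistically significant.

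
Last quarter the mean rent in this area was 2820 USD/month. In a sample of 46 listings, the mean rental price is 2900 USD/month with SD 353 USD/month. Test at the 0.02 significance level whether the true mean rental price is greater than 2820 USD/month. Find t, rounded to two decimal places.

H0: μ = 2820; H1: μ > 2820 (one-sample t-test, right-tailed).
t = (x̄ − μ₀)/(s/√n) = (2900 − 2820)/(353/√46) = 1.54
df = n − 1 = 45
p-value = P(T ≥ 1.54) ≈ 0.0656
Since p ≈ 0.0656 > α = 0.02, fail to reject H0; the data do not provide sufficient evidence against H0.

1.54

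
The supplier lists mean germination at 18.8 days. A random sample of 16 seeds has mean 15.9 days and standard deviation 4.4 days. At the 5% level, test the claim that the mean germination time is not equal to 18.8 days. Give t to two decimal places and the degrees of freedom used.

t = -2.64, df = 15

H0: μ = 18.8; H1: μ ≠ 18.8 (one-sample t-test, two-sided).
t = (x̄ − μ₀)/(s/√n) = (15.9 − 18.8)/(4.4/√16) = -2.64
df = n − 1 = 15
Two-sided p-value ≈ 0.0187
Since p ≈ 0.0187 < α = 0.05, reject H0; the data support H1.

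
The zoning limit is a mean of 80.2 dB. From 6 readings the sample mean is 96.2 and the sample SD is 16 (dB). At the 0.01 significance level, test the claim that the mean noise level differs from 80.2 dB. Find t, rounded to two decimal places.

2.45

H0: μ = 80.2; H1: μ ≠ 80.2 (one-sample t-test, two-sided).
t = (x̄ − μ₀)/(s/√n) = (96.2 − 80.2)/(16/√6) = 2.45
df = n − 1 = 5
Two-sided p-value ≈ 0.0580
Since p ≈ 0.0580 > α = 0.01, fail to reject H0; the evidence is not statistically significant.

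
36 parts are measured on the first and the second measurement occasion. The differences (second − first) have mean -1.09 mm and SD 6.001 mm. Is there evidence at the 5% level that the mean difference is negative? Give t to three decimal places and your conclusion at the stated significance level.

t = -1.090; fail to reject H0

H0: μ_d = 0; H1: μ_d < 0 (paired t-test on the differences, left-tailed).
t = d̄/(s_d/√n) = -1.09/(6.001/√36) = -1.090
df = n − 1 = 35
p-value = P(T ≤ -1.090) ≈ 0.142
Since p ≈ 0.142 > α = 0.05, fail to reject H0; the data do not provide sufficient evidence against H0.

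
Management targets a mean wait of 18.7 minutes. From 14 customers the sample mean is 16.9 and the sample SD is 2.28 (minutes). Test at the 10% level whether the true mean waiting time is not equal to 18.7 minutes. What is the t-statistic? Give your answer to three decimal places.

-2.954

H0: μ = 18.7; H1: μ ≠ 18.7 (one-sample t-test, two-sided).
t = (x̄ − μ₀)/(s/√n) = (16.9 − 18.7)/(2.28/√14) = -2.954
df = n − 1 = 13
Two-sided p-value ≈ 0.011
Since p ≈ 0.011 < α = 0.1, reject H0; the evidence is statistically significant.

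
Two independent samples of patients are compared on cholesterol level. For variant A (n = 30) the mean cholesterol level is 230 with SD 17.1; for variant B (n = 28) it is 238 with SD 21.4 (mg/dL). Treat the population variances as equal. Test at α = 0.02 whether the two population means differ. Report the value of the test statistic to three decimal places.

-1.578

Let group 1 = variant A, group 2 = variant B. H0: μ_1 = μ_2; H1: μ_1 ≠ μ_2 (two-sample pooled-variance t-test, two-sided).
s_p² = [(30−1)·17.1² + (28−1)·21.4²]/(30+28−2) = 372.229
t = (230 − 238)/√[372.229·(1/30 + 1/28)] = -1.578
df = n₁ + n₂ − 2 = 56
Two-sided p-value ≈ 0.120
Since p ≈ 0.120 > α = 0.02, fail to reject H0; the evidence is not statistically significant.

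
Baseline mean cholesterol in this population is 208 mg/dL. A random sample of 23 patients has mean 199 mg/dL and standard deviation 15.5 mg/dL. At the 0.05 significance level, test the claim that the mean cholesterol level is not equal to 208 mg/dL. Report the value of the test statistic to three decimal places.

H0: μ = 208; H1: μ ≠ 208 (one-sample t-test, two-sided).
t = (x̄ − μ₀)/(s/√n) = (199 − 208)/(15.5/√23) = -2.785
df = n − 1 = 22
Two-sided p-value ≈ 0.0108
Since p ≈ 0.0108 < α = 0.05, reject H0; the data support H1.

-2.785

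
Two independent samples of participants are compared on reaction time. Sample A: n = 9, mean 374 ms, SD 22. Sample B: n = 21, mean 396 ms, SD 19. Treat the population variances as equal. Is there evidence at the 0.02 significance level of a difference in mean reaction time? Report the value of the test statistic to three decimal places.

Let group 1 = sample A, group 2 = sample B. H0: μ_1 = μ_2; H1: μ_1 ≠ μ_2 (two-sample pooled-variance t-test, two-sided).
s_p² = [(9−1)·22² + (21−1)·19²]/(9+21−2) = 396.143
t = (374 − 396)/√[396.143·(1/9 + 1/21)] = -2.774
df = n₁ + n₂ − 2 = 28
Two-sided p-value ≈ 0.010
Since p ≈ 0.010 < α = 0.02, reject H0; the data support H1.

-2.774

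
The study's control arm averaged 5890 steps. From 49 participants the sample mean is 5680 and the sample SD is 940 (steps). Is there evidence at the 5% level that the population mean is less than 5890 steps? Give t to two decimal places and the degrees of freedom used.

t = -1.56, df = 48

H0: μ = 5890; H1: μ < 5890 (one-sample t-test, left-tailed).
t = (x̄ − μ₀)/(s/√n) = (5680 − 5890)/(940/√49) = -1.56
df = n − 1 = 48
p-value = P(T ≤ -1.56) ≈ 0.062
Since p ≈ 0.062 > α = 0.05, fail to reject H0; the data do not provide sufficient evidence against H0.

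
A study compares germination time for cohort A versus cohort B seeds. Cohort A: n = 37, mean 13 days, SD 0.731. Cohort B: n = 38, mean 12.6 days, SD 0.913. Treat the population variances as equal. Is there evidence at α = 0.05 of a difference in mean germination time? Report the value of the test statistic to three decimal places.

Let group 1 = cohort A, group 2 = cohort B. H0: μ_1 = μ_2; H1: μ_1 ≠ μ_2 (two-sample pooled-variance t-test, two-sided).
s_p² = [(37−1)·0.731² + (38−1)·0.913²]/(37+38−2) = 0.686014
t = (13 − 12.6)/√[0.686014·(1/37 + 1/38)] = 2.091
df = n₁ + n₂ − 2 = 73
Two-sided p-value ≈ 0.0400
Since p ≈ 0.0400 < α = 0.05, reject H0; the data support H1.

2.091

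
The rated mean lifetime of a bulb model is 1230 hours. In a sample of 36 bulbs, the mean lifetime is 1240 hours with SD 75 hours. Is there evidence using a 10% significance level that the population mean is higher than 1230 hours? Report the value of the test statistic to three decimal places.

0.800

H0: μ = 1230; H1: μ > 1230 (one-sample t-test, right-tailed).
t = (x̄ − μ₀)/(s/√n) = (1240 − 1230)/(75/√36) = 0.800
df = n − 1 = 35
p-value = P(T ≥ 0.800) ≈ 0.215
Since p ≈ 0.215 > α = 0.1, fail to reject H0; the data do not provide sufficient evidence against H0.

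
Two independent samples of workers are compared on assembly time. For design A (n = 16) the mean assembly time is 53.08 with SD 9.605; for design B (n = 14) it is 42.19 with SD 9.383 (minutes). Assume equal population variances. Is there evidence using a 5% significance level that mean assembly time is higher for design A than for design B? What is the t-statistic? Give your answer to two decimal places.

Let group 1 = design A, group 2 = design B. H0: μ_1 = μ_2; H1: μ_1 > μ_2 (two-sample pooled-variance t-test, right-tailed).
s_p² = [(16−1)·9.605² + (14−1)·9.383²]/(16+14−2) = 90.2989
t = (53.08 − 42.19)/√[90.2989·(1/16 + 1/14)] = 3.13
df = n₁ + n₂ − 2 = 28
p-value = P(T ≥ 3.13) ≈ 0.0020
Since p ≈ 0.0020 < α = 0.05, reject H0; the data support H1.

3.13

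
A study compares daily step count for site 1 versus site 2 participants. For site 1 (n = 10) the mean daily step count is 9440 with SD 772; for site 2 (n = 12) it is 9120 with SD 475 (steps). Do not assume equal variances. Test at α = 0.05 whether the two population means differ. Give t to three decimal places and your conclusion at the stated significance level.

t = 1.143; fail to reject H0

Let group 1 = site 1, group 2 = site 2. H0: μ_1 = μ_2; H1: μ_1 ≠ μ_2 (Welch's two-sample t-test, two-sided).
t = (x̄_1 − x̄_2)/√(s_1²/n_1 + s_2²/n_2) = (9440 − 9120)/√(772²/10 + 475²/12) = 1.143
Welch–Satterthwaite df ≈ 14.40
Two-sided p-value ≈ 0.272
Since p ≈ 0.272 > α = 0.05, fail to reject H0; the data do not provide sufficient evidence against H0.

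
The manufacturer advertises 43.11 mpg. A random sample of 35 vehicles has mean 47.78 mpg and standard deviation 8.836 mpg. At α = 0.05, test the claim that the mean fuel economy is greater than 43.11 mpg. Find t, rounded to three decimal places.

H0: μ = 43.11; H1: μ > 43.11 (one-sample t-test, right-tailed).
t = (x̄ − μ₀)/(s/√n) = (47.78 − 43.11)/(8.836/√35) = 3.127
df = n − 1 = 34
p-value = P(T ≥ 3.127) ≈ 0.0018
Since p ≈ 0.0018 < α = 0.05, reject H0; the evidence is statistically significant.

3.127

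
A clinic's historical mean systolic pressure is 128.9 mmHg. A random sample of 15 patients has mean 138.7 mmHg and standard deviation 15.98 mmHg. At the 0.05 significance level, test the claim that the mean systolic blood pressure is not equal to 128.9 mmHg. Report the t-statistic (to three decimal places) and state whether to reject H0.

H0: μ = 128.9; H1: μ ≠ 128.9 (one-sample t-test, two-sided).
t = (x̄ − μ₀)/(s/√n) = (138.7 − 128.9)/(15.98/√15) = 2.375
df = n − 1 = 14
Two-sided p-value ≈ 0.0324
Since p ≈ 0.0324 < α = 0.05, reject H0; the evidence is statistically significant.

t = 2.375; reject H0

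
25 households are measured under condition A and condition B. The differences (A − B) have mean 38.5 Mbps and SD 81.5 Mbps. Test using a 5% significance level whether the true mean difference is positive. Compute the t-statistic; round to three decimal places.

H0: μ_d = 0; H1: μ_d > 0 (paired t-test on the differences, right-tailed).
t = d̄/(s_d/√n) = 38.5/(81.5/√25) = 2.362
df = n − 1 = 24
p-value = P(T ≥ 2.362) ≈ 0.0133
Since p ≈ 0.0133 < α = 0.05, reject H0; the data support H1.

2.362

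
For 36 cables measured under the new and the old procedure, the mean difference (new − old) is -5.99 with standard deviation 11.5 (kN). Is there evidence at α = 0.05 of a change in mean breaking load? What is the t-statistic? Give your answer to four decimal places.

-3.1252

H0: μ_d = 0; H1: μ_d ≠ 0 (paired t-test on the differences, two-sided).
t = d̄/(s_d/√n) = -5.99/(11.5/√36) = -3.1252
df = n − 1 = 35
Two-sided p-value ≈ 0.0036
Since p ≈ 0.0036 < α = 0.05, reject H0; the evidence is statistically significant.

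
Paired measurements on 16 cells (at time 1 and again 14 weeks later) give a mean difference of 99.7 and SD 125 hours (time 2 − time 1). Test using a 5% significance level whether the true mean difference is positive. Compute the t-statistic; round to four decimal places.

H0: μ_d = 0; H1: μ_d > 0 (paired t-test on the differences, right-tailed).
t = d̄/(s_d/√n) = 99.7/(125/√16) = 3.1904
df = n − 1 = 15
p-value = P(T ≥ 3.1904) ≈ 0.003
Since p ≈ 0.003 < α = 0.05, reject H0; the evidence is statistically significant.

3.1904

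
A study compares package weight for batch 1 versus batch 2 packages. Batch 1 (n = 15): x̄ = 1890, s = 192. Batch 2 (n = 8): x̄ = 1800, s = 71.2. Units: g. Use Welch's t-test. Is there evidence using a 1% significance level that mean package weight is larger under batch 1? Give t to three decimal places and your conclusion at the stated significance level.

Let group 1 = batch 1, group 2 = batch 2. H0: μ_1 = μ_2; H1: μ_1 > μ_2 (Welch's two-sample t-test, right-tailed).
t = (x̄_1 − x̄_2)/√(s_1²/n_1 + s_2²/n_2) = (1890 − 1800)/√(192²/15 + 71.2²/8) = 1.619
Welch–Satterthwaite df ≈ 19.55
p-value = P(T ≥ 1.619) ≈ 0.0608
Since p ≈ 0.0608 > α = 0.01, fail to reject H0; the data do not provide sufficient evidence against H0.

t = 1.619; fail to reject H0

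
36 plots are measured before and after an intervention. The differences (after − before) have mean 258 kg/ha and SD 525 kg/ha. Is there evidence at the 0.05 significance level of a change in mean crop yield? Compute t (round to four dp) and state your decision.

t = 2.9486; reject H0

H0: μ_d = 0; H1: μ_d ≠ 0 (paired t-test on the differences, two-sided).
t = d̄/(s_d/√n) = 258/(525/√36) = 2.9486
df = n − 1 = 35
Two-sided p-value ≈ 0.006
Since p ≈ 0.006 < α = 0.05, reject H0; the evidence is statistically significant.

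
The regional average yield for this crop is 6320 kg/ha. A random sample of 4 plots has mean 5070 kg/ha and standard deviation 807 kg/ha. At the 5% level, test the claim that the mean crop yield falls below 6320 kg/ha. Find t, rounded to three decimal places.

H0: μ = 6320; H1: μ < 6320 (one-sample t-test, left-tailed).
t = (x̄ − μ₀)/(s/√n) = (5070 − 6320)/(807/√4) = -3.098
df = n − 1 = 3
p-value = P(T ≤ -3.098) ≈ 0.0267
Since p ≈ 0.0267 < α = 0.05, reject H0; the data support H1.

-3.098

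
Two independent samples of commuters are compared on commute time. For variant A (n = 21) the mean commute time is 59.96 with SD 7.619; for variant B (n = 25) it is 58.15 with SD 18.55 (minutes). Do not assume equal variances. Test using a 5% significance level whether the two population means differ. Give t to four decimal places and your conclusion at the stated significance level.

t = 0.4452; fail to reject H0

Let group 1 = variant A, group 2 = variant B. H0: μ_1 = μ_2; H1: μ_1 ≠ μ_2 (Welch's two-sample t-test, two-sided).
t = (x̄_1 − x̄_2)/√(s_1²/n_1 + s_2²/n_2) = (59.96 − 58.15)/√(7.619²/21 + 18.55²/25) = 0.4452
Welch–Satterthwaite df ≈ 33.01
Two-sided p-value ≈ 0.659
Since p ≈ 0.659 > α = 0.05, fail to reject H0; the data do not provide sufficient evidence against H0.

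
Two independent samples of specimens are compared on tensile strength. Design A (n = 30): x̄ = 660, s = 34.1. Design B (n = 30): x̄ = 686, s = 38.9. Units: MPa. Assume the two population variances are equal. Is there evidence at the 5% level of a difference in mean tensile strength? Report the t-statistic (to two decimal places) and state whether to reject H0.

t = -2.75; reject H0

Let group 1 = design A, group 2 = design B. H0: μ_1 = μ_2; H1: μ_1 ≠ μ_2 (two-sample pooled-variance t-test, two-sided).
s_p² = [(30−1)·34.1² + (30−1)·38.9²]/(30+30−2) = 1338.01
t = (660 − 686)/√[1338.01·(1/30 + 1/30)] = -2.75
df = n₁ + n₂ − 2 = 58
Two-sided p-value ≈ 0.0079
Since p ≈ 0.0079 < α = 0.05, reject H0; the evidence is statistically significant.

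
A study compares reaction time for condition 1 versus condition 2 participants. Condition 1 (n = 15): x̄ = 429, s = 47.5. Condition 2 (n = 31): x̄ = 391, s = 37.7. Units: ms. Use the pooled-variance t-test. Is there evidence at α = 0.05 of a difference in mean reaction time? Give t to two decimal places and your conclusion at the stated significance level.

t = 2.94; reject H0

Let group 1 = condition 1, group 2 = condition 2. H0: μ_1 = μ_2; H1: μ_1 ≠ μ_2 (two-sample pooled-variance t-test, two-sided).
s_p² = [(15−1)·47.5² + (31−1)·37.7²]/(15+31−2) = 1686.96
t = (429 − 391)/√[1686.96·(1/15 + 1/31)] = 2.94
df = n₁ + n₂ − 2 = 44
Two-sided p-value ≈ 0.005
Since p ≈ 0.005 < α = 0.05, reject H0; the evidence is statistically significant.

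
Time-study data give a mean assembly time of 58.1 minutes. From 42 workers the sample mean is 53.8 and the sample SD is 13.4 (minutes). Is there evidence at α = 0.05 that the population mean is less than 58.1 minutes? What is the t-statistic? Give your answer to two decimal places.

-2.08

H0: μ = 58.1; H1: μ < 58.1 (one-sample t-test, left-tailed).
t = (x̄ − μ₀)/(s/√n) = (53.8 − 58.1)/(13.4/√42) = -2.08
df = n − 1 = 41
p-value = P(T ≤ -2.08) ≈ 0.022
Since p ≈ 0.022 < α = 0.05, reject H0; the data support H1.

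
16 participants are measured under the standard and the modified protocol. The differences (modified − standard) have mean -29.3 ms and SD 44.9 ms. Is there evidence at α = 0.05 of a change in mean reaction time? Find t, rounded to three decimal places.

H0: μ_d = 0; H1: μ_d ≠ 0 (paired t-test on the differences, two-sided).
t = d̄/(s_d/√n) = -29.3/(44.9/√16) = -2.610
df = n − 1 = 15
Two-sided p-value ≈ 0.020
Since p ≈ 0.020 < α = 0.05, reject H0; the data support H1.

-2.610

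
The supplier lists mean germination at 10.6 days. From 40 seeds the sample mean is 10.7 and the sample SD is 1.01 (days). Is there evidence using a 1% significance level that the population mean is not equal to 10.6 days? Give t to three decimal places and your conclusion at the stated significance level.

H0: μ = 10.6; H1: μ ≠ 10.6 (one-sample t-test, two-sided).
t = (x̄ − μ₀)/(s/√n) = (10.7 − 10.6)/(1.01/√40) = 0.626
df = n − 1 = 39
Two-sided p-value ≈ 0.535
Since p ≈ 0.535 > α = 0.01, fail to reject H0; the data do not provide sufficient evidence against H0.

t = 0.626; fail to reject H0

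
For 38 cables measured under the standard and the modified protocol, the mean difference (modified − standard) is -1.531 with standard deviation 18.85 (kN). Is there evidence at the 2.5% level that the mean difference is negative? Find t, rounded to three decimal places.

H0: μ_d = 0; H1: μ_d < 0 (paired t-test on the differences, left-tailed).
t = d̄/(s_d/√n) = -1.531/(18.85/√38) = -0.501
df = n − 1 = 37
p-value = P(T ≤ -0.501) ≈ 0.310
Since p ≈ 0.310 > α = 0.025, fail to reject H0; the evidence is not statistically significant.

-0.501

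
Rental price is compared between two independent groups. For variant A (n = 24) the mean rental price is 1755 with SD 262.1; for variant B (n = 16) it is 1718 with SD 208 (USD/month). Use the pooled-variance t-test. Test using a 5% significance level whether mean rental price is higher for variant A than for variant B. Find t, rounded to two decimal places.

0.47

Let group 1 = variant A, group 2 = variant B. H0: μ_1 = μ_2; H1: μ_1 > μ_2 (two-sample pooled-variance t-test, right-tailed).
s_p² = [(24−1)·262.1² + (16−1)·208²]/(24+16−2) = 58657.3
t = (1755 − 1718)/√[58657.3·(1/24 + 1/16)] = 0.47
df = n₁ + n₂ − 2 = 38
p-value = P(T ≥ 0.47) ≈ 0.319
Since p ≈ 0.319 > α = 0.05, fail to reject H0; the evidence is not statistically significant.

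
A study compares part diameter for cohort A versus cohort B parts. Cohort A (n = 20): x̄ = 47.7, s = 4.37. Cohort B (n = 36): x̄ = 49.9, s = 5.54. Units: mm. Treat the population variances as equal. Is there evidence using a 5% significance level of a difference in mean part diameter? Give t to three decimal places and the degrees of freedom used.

Let group 1 = cohort A, group 2 = cohort B. H0: μ_1 = μ_2; H1: μ_1 ≠ μ_2 (two-sample pooled-variance t-test, two-sided).
s_p² = [(20−1)·4.37² + (36−1)·5.54²]/(20+36−2) = 26.612
t = (47.7 − 49.9)/√[26.612·(1/20 + 1/36)] = -1.529
df = n₁ + n₂ − 2 = 54
Two-sided p-value ≈ 0.132
Since p ≈ 0.132 > α = 0.05, fail to reject H0; the evidence is not statistically significant.

t = -1.529, df = 54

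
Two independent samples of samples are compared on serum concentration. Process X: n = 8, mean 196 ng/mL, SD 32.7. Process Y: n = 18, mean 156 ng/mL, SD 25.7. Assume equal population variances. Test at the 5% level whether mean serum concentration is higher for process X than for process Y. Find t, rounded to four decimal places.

Let group 1 = process X, group 2 = process Y. H0: μ_1 = μ_2; H1: μ_1 > μ_2 (two-sample pooled-variance t-test, right-tailed).
s_p² = [(8−1)·32.7² + (18−1)·25.7²]/(8+18−2) = 779.723
t = (196 − 156)/√[779.723·(1/8 + 1/18)] = 3.3712
df = n₁ + n₂ − 2 = 24
p-value = P(T ≥ 3.3712) ≈ 0.001
Since p ≈ 0.001 < α = 0.05, reject H0; the evidence is statistically significant.

3.3712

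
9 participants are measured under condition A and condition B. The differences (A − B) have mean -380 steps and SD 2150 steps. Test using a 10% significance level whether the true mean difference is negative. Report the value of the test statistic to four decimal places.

H0: μ_d = 0; H1: μ_d < 0 (paired t-test on the differences, left-tailed).
t = d̄/(s_d/√n) = -380/(2150/√9) = -0.5302
df = n − 1 = 8
p-value = P(T ≤ -0.5302) ≈ 0.305
Since p ≈ 0.305 > α = 0.1, fail to reject H0; the evidence is not statistically significant.

-0.5302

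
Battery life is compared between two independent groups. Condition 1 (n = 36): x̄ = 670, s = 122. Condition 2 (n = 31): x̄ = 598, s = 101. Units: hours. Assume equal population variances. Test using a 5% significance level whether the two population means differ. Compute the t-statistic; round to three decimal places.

Let group 1 = condition 1, group 2 = condition 2. H0: μ_1 = μ_2; H1: μ_1 ≠ μ_2 (two-sample pooled-variance t-test, two-sided).
s_p² = [(36−1)·122² + (31−1)·101²]/(36+31−2) = 12722.6
t = (670 − 598)/√[12722.6·(1/36 + 1/31)] = 2.605
df = n₁ + n₂ − 2 = 65
Two-sided p-value ≈ 0.0114
Since p ≈ 0.0114 < α = 0.05, reject H0; the data support H1.

2.605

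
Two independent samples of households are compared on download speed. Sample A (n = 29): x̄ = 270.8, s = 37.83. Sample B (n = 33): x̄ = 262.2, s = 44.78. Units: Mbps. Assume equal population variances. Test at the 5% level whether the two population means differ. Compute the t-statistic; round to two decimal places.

Let group 1 = sample A, group 2 = sample B. H0: μ_1 = μ_2; H1: μ_1 ≠ μ_2 (two-sample pooled-variance t-test, two-sided).
s_p² = [(29−1)·37.83² + (33−1)·44.78²]/(29+33−2) = 1737.32
t = (270.8 − 262.2)/√[1737.32·(1/29 + 1/33)] = 0.81
df = n₁ + n₂ − 2 = 60
Two-sided p-value ≈ 0.421
Since p ≈ 0.421 > α = 0.05, fail to reject H0; the evidence is not statistically significant.

0.81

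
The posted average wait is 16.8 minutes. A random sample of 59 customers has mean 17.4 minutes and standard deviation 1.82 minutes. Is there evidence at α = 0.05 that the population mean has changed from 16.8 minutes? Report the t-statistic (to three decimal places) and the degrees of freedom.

H0: μ = 16.8; H1: μ ≠ 16.8 (one-sample t-test, two-sided).
t = (x̄ − μ₀)/(s/√n) = (17.4 − 16.8)/(1.82/√59) = 2.532
df = n − 1 = 58
Two-sided p-value ≈ 0.0141
Since p ≈ 0.0141 < α = 0.05, reject H0; the evidence is statistically significant.

t = 2.532, df = 58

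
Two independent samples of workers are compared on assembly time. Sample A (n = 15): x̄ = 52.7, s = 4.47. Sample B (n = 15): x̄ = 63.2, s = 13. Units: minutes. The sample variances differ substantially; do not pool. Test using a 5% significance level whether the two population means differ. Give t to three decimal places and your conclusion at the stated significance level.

t = -2.958; reject H0

Let group 1 = sample A, group 2 = sample B. H0: μ_1 = μ_2; H1: μ_1 ≠ μ_2 (Welch's two-sample t-test, two-sided).
t = (x̄_1 − x̄_2)/√(s_1²/n_1 + s_2²/n_2) = (52.7 − 63.2)/√(4.47²/15 + 13²/15) = -2.958
Welch–Satterthwaite df ≈ 17.26
Two-sided p-value ≈ 0.009
Since p ≈ 0.009 < α = 0.05, reject H0; the evidence is statistically significant.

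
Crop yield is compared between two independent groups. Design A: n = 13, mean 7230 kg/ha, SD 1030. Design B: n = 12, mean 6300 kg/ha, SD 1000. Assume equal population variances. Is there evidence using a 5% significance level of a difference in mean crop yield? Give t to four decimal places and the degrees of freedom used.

Let group 1 = design A, group 2 = design B. H0: μ_1 = μ_2; H1: μ_1 ≠ μ_2 (two-sample pooled-variance t-test, two-sided).
s_p² = [(13−1)·1030² + (12−1)·1000²]/(13+12−2) = 1031770
t = (7230 − 6300)/√[1031770·(1/13 + 1/12)] = 2.2871
df = n₁ + n₂ − 2 = 23
Two-sided p-value ≈ 0.032
Since p ≈ 0.032 < α = 0.05, reject H0; the evidence is statistically significant.

t = 2.2871, df = 23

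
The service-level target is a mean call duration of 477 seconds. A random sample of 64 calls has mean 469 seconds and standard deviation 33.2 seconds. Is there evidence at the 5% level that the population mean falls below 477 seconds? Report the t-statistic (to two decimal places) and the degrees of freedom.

t = -1.93, df = 63

H0: μ = 477; H1: μ < 477 (one-sample t-test, left-tailed).
t = (x̄ − μ₀)/(s/√n) = (469 − 477)/(33.2/√64) = -1.93
df = n − 1 = 63
p-value = P(T ≤ -1.93) ≈ 0.0292
Since p ≈ 0.0292 < α = 0.05, reject H0; the data support H1.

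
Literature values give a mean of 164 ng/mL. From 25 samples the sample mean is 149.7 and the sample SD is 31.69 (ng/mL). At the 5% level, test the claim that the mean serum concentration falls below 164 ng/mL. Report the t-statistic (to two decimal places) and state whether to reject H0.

t = -2.26; reject H0

H0: μ = 164; H1: μ < 164 (one-sample t-test, left-tailed).
t = (x̄ − μ₀)/(s/√n) = (149.7 − 164)/(31.69/√25) = -2.26
df = n − 1 = 24
p-value = P(T ≤ -2.26) ≈ 0.0167
Since p ≈ 0.0167 < α = 0.05, reject H0; the data support H1.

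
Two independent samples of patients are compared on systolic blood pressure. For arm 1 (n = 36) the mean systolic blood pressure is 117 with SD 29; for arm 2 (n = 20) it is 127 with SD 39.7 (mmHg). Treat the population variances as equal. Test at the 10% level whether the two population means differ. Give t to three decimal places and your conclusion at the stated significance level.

t = -1.081; fail to reject H0

Let group 1 = arm 1, group 2 = arm 2. H0: μ_1 = μ_2; H1: μ_1 ≠ μ_2 (two-sample pooled-variance t-test, two-sided).
s_p² = [(36−1)·29² + (20−1)·39.7²]/(36+20−2) = 1099.64
t = (117 − 127)/√[1099.64·(1/36 + 1/20)] = -1.081
df = n₁ + n₂ − 2 = 54
Two-sided p-value ≈ 0.2844
Since p ≈ 0.2844 > α = 0.1, fail to reject H0; the evidence is not statistically significant.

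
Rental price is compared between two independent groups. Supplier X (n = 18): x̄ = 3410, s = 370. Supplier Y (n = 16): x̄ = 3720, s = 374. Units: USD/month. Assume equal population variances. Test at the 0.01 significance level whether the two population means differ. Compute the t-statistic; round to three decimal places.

Let group 1 = supplier X, group 2 = supplier Y. H0: μ_1 = μ_2; H1: μ_1 ≠ μ_2 (two-sample pooled-variance t-test, two-sided).
s_p² = [(18−1)·370² + (16−1)·374²]/(18+16−2) = 138295
t = (3410 − 3720)/√[138295·(1/18 + 1/16)] = -2.426
df = n₁ + n₂ − 2 = 32
Two-sided p-value ≈ 0.021
Since p ≈ 0.021 > α = 0.01, fail to reject H0; the data do not provide sufficient evidence against H0.

-2.426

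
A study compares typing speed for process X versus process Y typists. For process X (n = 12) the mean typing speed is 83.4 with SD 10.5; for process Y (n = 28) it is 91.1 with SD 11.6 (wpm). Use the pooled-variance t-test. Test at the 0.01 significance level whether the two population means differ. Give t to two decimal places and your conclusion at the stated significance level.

t = -1.98; fail to reject H0

Let group 1 = process X, group 2 = process Y. H0: μ_1 = μ_2; H1: μ_1 ≠ μ_2 (two-sample pooled-variance t-test, two-sided).
s_p² = [(12−1)·10.5² + (28−1)·11.6²]/(12+28−2) = 127.523
t = (83.4 − 91.1)/√[127.523·(1/12 + 1/28)] = -1.98
df = n₁ + n₂ − 2 = 38
Two-sided p-value ≈ 0.0554
Since p ≈ 0.0554 > α = 0.01, fail to reject H0; the data do not provide sufficient evidence against H0.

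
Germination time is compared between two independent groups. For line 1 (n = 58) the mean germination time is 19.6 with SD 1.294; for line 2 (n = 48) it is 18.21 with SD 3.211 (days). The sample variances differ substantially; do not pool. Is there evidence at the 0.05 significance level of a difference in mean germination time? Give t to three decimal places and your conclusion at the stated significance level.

t = 2.816; reject H0

Let group 1 = line 1, group 2 = line 2. H0: μ_1 = μ_2; H1: μ_1 ≠ μ_2 (Welch's two-sample t-test, two-sided).
t = (x̄_1 − x̄_2)/√(s_1²/n_1 + s_2²/n_2) = (19.6 − 18.21)/√(1.294²/58 + 3.211²/48) = 2.816
Welch–Satterthwaite df ≈ 59.60
Two-sided p-value ≈ 0.0066
Since p ≈ 0.0066 < α = 0.05, reject H0; the data support H1.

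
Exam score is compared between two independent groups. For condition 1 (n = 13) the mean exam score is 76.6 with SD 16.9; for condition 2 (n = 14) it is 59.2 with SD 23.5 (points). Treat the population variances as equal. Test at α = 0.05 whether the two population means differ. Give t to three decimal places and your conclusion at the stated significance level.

Let group 1 = condition 1, group 2 = condition 2. H0: μ_1 = μ_2; H1: μ_1 ≠ μ_2 (two-sample pooled-variance t-test, two-sided).
s_p² = [(13−1)·16.9² + (14−1)·23.5²]/(13+14−2) = 424.263
t = (76.6 − 59.2)/√[424.263·(1/13 + 1/14)] = 2.193
df = n₁ + n₂ − 2 = 25
Two-sided p-value ≈ 0.038
Since p ≈ 0.038 < α = 0.05, reject H0; the data support H1.

t = 2.193; reject H0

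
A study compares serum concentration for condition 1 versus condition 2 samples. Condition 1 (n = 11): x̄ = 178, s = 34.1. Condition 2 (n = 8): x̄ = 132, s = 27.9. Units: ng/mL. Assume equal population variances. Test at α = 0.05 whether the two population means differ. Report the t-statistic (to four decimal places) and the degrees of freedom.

t = 3.1235, df = 17

Let group 1 = condition 1, group 2 = condition 2. H0: μ_1 = μ_2; H1: μ_1 ≠ μ_2 (two-sample pooled-variance t-test, two-sided).
s_p² = [(11−1)·34.1² + (8−1)·27.9²]/(11+8−2) = 1004.53
t = (178 − 132)/√[1004.53·(1/11 + 1/8)] = 3.1235
df = n₁ + n₂ − 2 = 17
Two-sided p-value ≈ 0.0062
Since p ≈ 0.0062 < α = 0.05, reject H0; the data support H1.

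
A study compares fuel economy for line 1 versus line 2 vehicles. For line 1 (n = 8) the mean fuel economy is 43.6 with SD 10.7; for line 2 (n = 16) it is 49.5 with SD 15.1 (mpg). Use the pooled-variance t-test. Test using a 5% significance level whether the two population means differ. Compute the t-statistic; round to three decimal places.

-0.984

Let group 1 = line 1, group 2 = line 2. H0: μ_1 = μ_2; H1: μ_1 ≠ μ_2 (two-sample pooled-variance t-test, two-sided).
s_p² = [(8−1)·10.7² + (16−1)·15.1²]/(8+16−2) = 191.89
t = (43.6 − 49.5)/√[191.89·(1/8 + 1/16)] = -0.984
df = n₁ + n₂ − 2 = 22
Two-sided p-value ≈ 0.3360
Since p ≈ 0.3360 > α = 0.05, fail to reject H0; the evidence is not statistically significant.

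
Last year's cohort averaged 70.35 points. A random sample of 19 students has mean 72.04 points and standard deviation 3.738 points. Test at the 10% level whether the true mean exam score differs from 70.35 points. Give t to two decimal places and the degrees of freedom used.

H0: μ = 70.35; H1: μ ≠ 70.35 (one-sample t-test, two-sided).
t = (x̄ − μ₀)/(s/√n) = (72.04 − 70.35)/(3.738/√19) = 1.97
df = n − 1 = 18
Two-sided p-value ≈ 0.0643
Since p ≈ 0.0643 < α = 0.1, reject H0; the data support H1.

t = 1.97, df = 18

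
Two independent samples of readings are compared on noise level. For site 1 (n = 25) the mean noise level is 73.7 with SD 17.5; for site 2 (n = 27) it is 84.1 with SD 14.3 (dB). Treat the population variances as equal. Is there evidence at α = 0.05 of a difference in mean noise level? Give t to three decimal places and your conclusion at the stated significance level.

Let group 1 = site 1, group 2 = site 2. H0: μ_1 = μ_2; H1: μ_1 ≠ μ_2 (two-sample pooled-variance t-test, two-sided).
s_p² = [(25−1)·17.5² + (27−1)·14.3²]/(25+27−2) = 253.335
t = (73.7 − 84.1)/√[253.335·(1/25 + 1/27)] = -2.354
df = n₁ + n₂ − 2 = 50
Two-sided p-value ≈ 0.0225
Since p ≈ 0.0225 < α = 0.05, reject H0; the evidence is statistically significant.

t = -2.354; reject H0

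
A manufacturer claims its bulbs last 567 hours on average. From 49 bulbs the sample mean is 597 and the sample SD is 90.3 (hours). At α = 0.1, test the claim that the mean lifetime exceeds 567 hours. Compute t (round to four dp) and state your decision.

t = 2.3256; reject H0

H0: μ = 567; H1: μ > 567 (one-sample t-test, right-tailed).
t = (x̄ − μ₀)/(s/√n) = (597 − 567)/(90.3/√49) = 2.3256
df = n − 1 = 48
p-value = P(T ≥ 2.3256) ≈ 0.012
Since p ≈ 0.012 < α = 0.1, reject H0; the evidence is statistically significant.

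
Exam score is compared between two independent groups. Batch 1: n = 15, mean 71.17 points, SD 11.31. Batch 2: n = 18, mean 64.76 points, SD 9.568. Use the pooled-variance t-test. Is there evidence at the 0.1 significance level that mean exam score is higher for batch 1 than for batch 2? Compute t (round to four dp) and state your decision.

Let group 1 = batch 1, group 2 = batch 2. H0: μ_1 = μ_2; H1: μ_1 > μ_2 (two-sample pooled-variance t-test, right-tailed).
s_p² = [(15−1)·11.31² + (18−1)·9.568²]/(15+18−2) = 107.972
t = (71.17 − 64.76)/√[107.972·(1/15 + 1/18)] = 1.7645
df = n₁ + n₂ − 2 = 31
p-value = P(T ≥ 1.7645) ≈ 0.0437
Since p ≈ 0.0437 < α = 0.1, reject H0; the evidence is statistically significant.

t = 1.7645; reject H0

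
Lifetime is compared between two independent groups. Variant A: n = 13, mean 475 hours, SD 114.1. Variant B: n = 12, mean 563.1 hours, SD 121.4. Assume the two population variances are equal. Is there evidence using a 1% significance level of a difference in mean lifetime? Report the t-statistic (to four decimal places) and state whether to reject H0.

t = -1.8706; fail to reject H0

Let group 1 = variant A, group 2 = variant B. H0: μ_1 = μ_2; H1: μ_1 ≠ μ_2 (two-sample pooled-variance t-test, two-sided).
s_p² = [(13−1)·114.1² + (12−1)·121.4²]/(13+12−2) = 13841
t = (475 − 563.1)/√[13841·(1/13 + 1/12)] = -1.8706
df = n₁ + n₂ − 2 = 23
Two-sided p-value ≈ 0.074
Since p ≈ 0.074 > α = 0.01, fail to reject H0; the data do not provide sufficient evidence against H0.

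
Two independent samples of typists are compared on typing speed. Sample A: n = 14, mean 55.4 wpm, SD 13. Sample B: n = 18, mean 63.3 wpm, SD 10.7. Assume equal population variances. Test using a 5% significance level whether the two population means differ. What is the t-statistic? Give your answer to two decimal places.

Let group 1 = sample A, group 2 = sample B. H0: μ_1 = μ_2; H1: μ_1 ≠ μ_2 (two-sample pooled-variance t-test, two-sided).
s_p² = [(14−1)·13² + (18−1)·10.7²]/(14+18−2) = 138.111
t = (55.4 − 63.3)/√[138.111·(1/14 + 1/18)] = -1.89
df = n₁ + n₂ − 2 = 30
Two-sided p-value ≈ 0.0690
Since p ≈ 0.0690 > α = 0.05, fail to reject H0; the evidence is not statistically significant.

-1.89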